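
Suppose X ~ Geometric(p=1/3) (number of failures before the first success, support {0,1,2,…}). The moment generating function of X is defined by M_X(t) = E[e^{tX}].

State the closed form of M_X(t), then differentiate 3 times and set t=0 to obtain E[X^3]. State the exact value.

E[X^3] = d^3M/dt^3 |_{t=0} = 74

M_X(t) = 1/(3*(1 - 2*e^(t)/3))
dM/dt = 2*e^(t)/(4*e^(2*t) - 12*e^(t) + 9)
d^2M/dt^2 = (-4*e^(2*t) - 6*e^(t))/(8*e^(3*t) - 36*e^(2*t) + 54*e^(t) - 27)
d^3M/dt^3 = (8*e^(3*t) + 48*e^(2*t) + 18*e^(t))/(16*e^(4*t) - 96*e^(3*t) + 216*e^(2*t) - 216*e^(t) + 81)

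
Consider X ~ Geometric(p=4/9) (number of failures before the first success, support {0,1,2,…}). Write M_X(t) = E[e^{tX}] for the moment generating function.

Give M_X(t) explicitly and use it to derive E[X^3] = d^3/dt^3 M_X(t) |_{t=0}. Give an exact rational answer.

E[X^3] = d^3M/dt^3 |_{t=0} = 715/32

M_X(t) = 4/(9*(1 - 5*e^(t)/9))
dM/dt = 20*e^(t)/(25*e^(2*t) - 90*e^(t) + 81)
d^2M/dt^2 = (-100*e^(2*t) - 180*e^(t))/(125*e^(3*t) - 675*e^(2*t) + 1215*e^(t) - 729)
d^3M/dt^3 = (500*e^(3*t) + 3600*e^(2*t) + 1620*e^(t))/(625*e^(4*t) - 4500*e^(3*t) + 12150*e^(2*t) - 14580*e^(t) + 6561)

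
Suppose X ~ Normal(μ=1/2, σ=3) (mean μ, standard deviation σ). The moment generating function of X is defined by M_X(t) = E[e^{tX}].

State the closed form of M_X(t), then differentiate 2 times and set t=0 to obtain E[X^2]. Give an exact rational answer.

E[X^2] = M′′(0) = 37/4

M_X(t) = e^(9*t^2/2 + t/2)
M′(t) = 9*t*e^(t/2)*e^(9*t^2/2) + e^(t/2)*e^(9*t^2/2)/2
M′′(t) = 81*t^2*e^(t/2)*e^(9*t^2/2) + 9*t*e^(t/2)*e^(9*t^2/2) + 37*e^(t/2)*e^(9*t^2/2)/4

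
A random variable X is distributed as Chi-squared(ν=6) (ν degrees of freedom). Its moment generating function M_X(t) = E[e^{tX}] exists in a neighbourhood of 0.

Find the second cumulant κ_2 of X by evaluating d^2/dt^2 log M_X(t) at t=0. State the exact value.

M_X(t) = (1 - 2*t)^(-3)
K_X(t) = log M_X(t) = -3*log(1 - 2*t)
K^(2)(t) = 12/(4*t^2 - 4*t + 1)

κ_2 = K^(2)(0) = 12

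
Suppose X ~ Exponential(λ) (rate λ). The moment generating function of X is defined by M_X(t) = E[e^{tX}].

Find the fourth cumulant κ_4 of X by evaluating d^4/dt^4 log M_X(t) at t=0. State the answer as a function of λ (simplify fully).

κ_4 = K^(4)(0) = 6/λ^4

M_X(t) = λ/(λ - t)
K_X(t) = log M_X(t) = log(λ) - log(λ - t)
K^(4)(t) = 6/(λ^4 - 4*λ^3*t + 6*λ^2*t^2 - 4*λ*t^3 + t^4)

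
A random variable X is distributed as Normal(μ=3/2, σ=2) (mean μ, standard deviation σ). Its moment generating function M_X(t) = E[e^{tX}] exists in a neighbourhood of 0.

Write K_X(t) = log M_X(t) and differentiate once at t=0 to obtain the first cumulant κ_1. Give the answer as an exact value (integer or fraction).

M_X(t) = e^(2*t^2 + 3*t/2)
K_X(t) = log M_X(t) = 2*t^2 + 3*t/2
dK/dt = 4*t + 3/2

κ_1 = dK/dt |_{t=0} = 3/2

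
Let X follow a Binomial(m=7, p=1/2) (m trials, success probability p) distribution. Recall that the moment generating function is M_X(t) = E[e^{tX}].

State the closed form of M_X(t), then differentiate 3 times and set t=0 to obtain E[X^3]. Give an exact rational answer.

M_X(t) = (e^(t)/2 + 1/2)^7
M′(t) = 7*e^(7*t)/128 + 21*e^(6*t)/64 + 105*e^(5*t)/128 + 35*e^(4*t)/32 + 105*e^(3*t)/128 + 21*e^(2*t)/64 + 7*e^(t)/128
M′′(t) = 49*e^(7*t)/128 + 63*e^(6*t)/32 + 525*e^(5*t)/128 + 35*e^(4*t)/8 + 315*e^(3*t)/128 + 21*e^(2*t)/32 + 7*e^(t)/128
M′′′(t) = 343*e^(7*t)/128 + 189*e^(6*t)/16 + 2625*e^(5*t)/128 + 35*e^(4*t)/2 + 945*e^(3*t)/128 + 21*e^(2*t)/16 + 7*e^(t)/128

E[X^3] = M′′′(0) = 245/4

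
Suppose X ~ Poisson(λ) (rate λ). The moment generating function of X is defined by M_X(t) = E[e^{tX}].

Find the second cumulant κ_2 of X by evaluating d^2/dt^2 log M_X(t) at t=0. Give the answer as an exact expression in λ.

κ_2 = K′′(0) = λ

M_X(t) = e^(λ*(e^(t) - 1))
K_X(t) = log M_X(t) = λ*(e^(t) - 1)
K′(t) = λ*e^(t)
K′′(t) = λ*e^(t)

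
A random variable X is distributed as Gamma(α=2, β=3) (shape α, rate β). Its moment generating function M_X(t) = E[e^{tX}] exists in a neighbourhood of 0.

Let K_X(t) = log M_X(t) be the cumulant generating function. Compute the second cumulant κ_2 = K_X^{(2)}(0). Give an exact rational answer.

κ_2 = K′′(0) = 2/9

M_X(t) = 9/(3 - t)^2
K_X(t) = log M_X(t) = -2*log(3 - t) + 2*log(3)
K′(t) = -2/(t - 3)
K′′(t) = 2/(t^2 - 6*t + 9)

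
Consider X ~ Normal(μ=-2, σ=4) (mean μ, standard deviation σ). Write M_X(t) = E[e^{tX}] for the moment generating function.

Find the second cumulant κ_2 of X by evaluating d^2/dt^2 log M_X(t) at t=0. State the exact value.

κ_2 = K^(2)(0) = 16

M_X(t) = e^(8*t^2 - 2*t)
K_X(t) = log M_X(t) = 8*t^2 - 2*t
K^(2)(t) = 16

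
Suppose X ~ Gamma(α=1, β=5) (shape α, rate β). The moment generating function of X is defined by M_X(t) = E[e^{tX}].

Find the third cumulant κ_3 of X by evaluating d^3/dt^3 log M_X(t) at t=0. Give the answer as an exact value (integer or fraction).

M_X(t) = 5/(5 - t)
K_X(t) = log M_X(t) = -log(5 - t) + log(5)
dK/dt = -1/(t - 5)
d^2K/dt^2 = 1/(t^2 - 10*t + 25)
d^3K/dt^3 = -2/(t^3 - 15*t^2 + 75*t - 125)

κ_3 = d^3K/dt^3 |_{t=0} = 2/125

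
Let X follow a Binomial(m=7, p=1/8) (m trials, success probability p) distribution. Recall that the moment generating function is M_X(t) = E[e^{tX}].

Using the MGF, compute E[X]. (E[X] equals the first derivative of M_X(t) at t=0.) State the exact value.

E[X] = D[M](0) = 7/8

M_X(t) = (e^(t)/8 + 7/8)^7
D[M](t) = 7*e^(7*t)/2097152 + 147*e^(6*t)/1048576 + 5145*e^(5*t)/2097152 + 12005*e^(4*t)/524288 + 252105*e^(3*t)/2097152 + 352947*e^(2*t)/1048576 + 823543*e^(t)/2097152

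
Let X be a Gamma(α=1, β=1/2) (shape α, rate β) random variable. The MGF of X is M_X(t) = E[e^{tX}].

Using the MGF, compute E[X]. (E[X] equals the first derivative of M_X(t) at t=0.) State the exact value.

E[X] = D[M](0) = 2

M_X(t) = 1/(2*(1/2 - t))
D[M](t) = 2/(4*t^2 - 4*t + 1)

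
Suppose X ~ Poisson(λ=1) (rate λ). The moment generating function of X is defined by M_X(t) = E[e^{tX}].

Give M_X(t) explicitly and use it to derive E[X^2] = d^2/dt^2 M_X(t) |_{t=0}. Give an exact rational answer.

E[X^2] = D^2[M](0) = 2

M_X(t) = e^(e^(t) - 1)
D^2[M](t) = (e^(2*t)*e^(e^(t)) + e^(t)*e^(e^(t)))*e^(-1)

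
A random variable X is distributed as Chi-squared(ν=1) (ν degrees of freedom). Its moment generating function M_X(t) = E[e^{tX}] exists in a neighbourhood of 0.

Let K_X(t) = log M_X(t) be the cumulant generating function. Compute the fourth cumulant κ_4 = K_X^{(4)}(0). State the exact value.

M_X(t) = 1/√(1 - 2*t)
K_X(t) = log M_X(t) = -log(1 - 2*t)/2
K^(4)(t) = 48/(16*t^4 - 32*t^3 + 24*t^2 - 8*t + 1)

κ_4 = K^(4)(0) = 48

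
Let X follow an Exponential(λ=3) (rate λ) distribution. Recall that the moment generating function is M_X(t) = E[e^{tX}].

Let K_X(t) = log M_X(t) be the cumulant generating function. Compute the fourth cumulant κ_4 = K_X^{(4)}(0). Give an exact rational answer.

M_X(t) = 3/(3 - t)
K_X(t) = log M_X(t) = -log(3 - t) + log(3)
dK/dt = -1/(t - 3)
d^2K/dt^2 = 1/(t^2 - 6*t + 9)
d^3K/dt^3 = -2/(t^3 - 9*t^2 + 27*t - 27)
d^4K/dt^4 = 6/(t^4 - 12*t^3 + 54*t^2 - 108*t + 81)

κ_4 = d^4K/dt^4 |_{t=0} = 2/27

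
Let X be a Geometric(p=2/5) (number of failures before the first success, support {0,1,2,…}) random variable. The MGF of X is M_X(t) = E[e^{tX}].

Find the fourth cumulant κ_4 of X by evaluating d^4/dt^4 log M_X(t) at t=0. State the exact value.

κ_4 = K^(4)(0) = 705/8

M_X(t) = 2/(5*(1 - 3*e^(t)/5))
K_X(t) = log M_X(t) = -log(1 - 3*e^(t)/5) - log(5) + log(2)
K^(4)(t) = (135*e^(3*t) + 900*e^(2*t) + 375*e^(t))/(81*e^(4*t) - 540*e^(3*t) + 1350*e^(2*t) - 1500*e^(t) + 625)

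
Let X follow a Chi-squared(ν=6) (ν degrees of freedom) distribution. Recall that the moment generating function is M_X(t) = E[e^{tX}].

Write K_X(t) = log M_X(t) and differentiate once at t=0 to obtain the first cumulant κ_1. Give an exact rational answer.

M_X(t) = (1 - 2*t)^(-3)
K_X(t) = log M_X(t) = -3*log(1 - 2*t)
K^(1)(t) = -6/(2*t - 1)

κ_1 = K^(1)(0) = 6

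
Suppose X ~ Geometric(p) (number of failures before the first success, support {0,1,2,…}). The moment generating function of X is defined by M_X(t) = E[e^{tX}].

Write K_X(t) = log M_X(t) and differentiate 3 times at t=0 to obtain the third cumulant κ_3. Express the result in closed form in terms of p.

M_X(t) = p/(-(1 - p)*e^(t) + 1)
K_X(t) = log M_X(t) = log(p) - log(-(1 - p)*e^(t) + 1)
K′(t) = (-p*e^(t) + e^(t))/(p*e^(t) - e^(t) + 1)
K′′(t) = (-p*e^(t) + e^(t))/(p^2*e^(2*t) - 2*p*e^(2*t) + 2*p*e^(t) + e^(2*t) - 2*e^(t) + 1)

κ_3 = K′′′(0) = (p^2 - 3*p + 2)/p^3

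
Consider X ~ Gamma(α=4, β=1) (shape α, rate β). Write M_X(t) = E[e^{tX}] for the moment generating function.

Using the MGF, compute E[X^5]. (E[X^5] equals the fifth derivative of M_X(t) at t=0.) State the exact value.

E[X^5] = M′′′′′(0) = 6720

M_X(t) = (1 - t)^(-4)
M′(t) = -4/(t^5 - 5*t^4 + 10*t^3 - 10*t^2 + 5*t - 1)
M′′(t) = 20/(t^6 - 6*t^5 + 15*t^4 - 20*t^3 + 15*t^2 - 6*t + 1)
M′′′(t) = -120/(t^7 - 7*t^6 + 21*t^5 - 35*t^4 + 35*t^3 - 21*t^2 + 7*t - 1)
M′′′′(t) = 840/(t^8 - 8*t^7 + 28*t^6 - 56*t^5 + 70*t^4 - 56*t^3 + 28*t^2 - 8*t + 1)
M′′′′′(t) = -6720/(t^9 - 9*t^8 + 36*t^7 - 84*t^6 + 126*t^5 - 126*t^4 + 84*t^3 - 36*t^2 + 9*t - 1)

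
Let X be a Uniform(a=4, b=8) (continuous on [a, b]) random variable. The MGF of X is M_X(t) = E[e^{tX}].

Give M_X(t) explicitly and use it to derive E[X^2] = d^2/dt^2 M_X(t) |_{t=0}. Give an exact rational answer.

E[X^2] = D^2[M](0) = 112/3

M_X(t) = (e^(8*t) - e^(4*t))/(4*t)
D^2[M](t) = (32*t^2*e^(8*t) - 8*t^2*e^(4*t) - 8*t*e^(8*t) + 4*t*e^(4*t) + e^(8*t) - e^(4*t))/(2*t^3)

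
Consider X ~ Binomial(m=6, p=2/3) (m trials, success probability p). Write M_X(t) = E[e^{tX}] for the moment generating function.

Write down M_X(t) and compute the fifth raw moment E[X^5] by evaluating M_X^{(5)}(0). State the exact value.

E[X^5] = M′′′′′(0) = 51268/27

M_X(t) = (2*e^(t)/3 + 1/3)^6
M′(t) = 128*e^(6*t)/243 + 320*e^(5*t)/243 + 320*e^(4*t)/243 + 160*e^(3*t)/243 + 40*e^(2*t)/243 + 4*e^(t)/243
M′′(t) = 256*e^(6*t)/81 + 1600*e^(5*t)/243 + 1280*e^(4*t)/243 + 160*e^(3*t)/81 + 80*e^(2*t)/243 + 4*e^(t)/243
M′′′(t) = 512*e^(6*t)/27 + 8000*e^(5*t)/243 + 5120*e^(4*t)/243 + 160*e^(3*t)/27 + 160*e^(2*t)/243 + 4*e^(t)/243
M′′′′(t) = 1024*e^(6*t)/9 + 40000*e^(5*t)/243 + 20480*e^(4*t)/243 + 160*e^(3*t)/9 + 320*e^(2*t)/243 + 4*e^(t)/243
M′′′′′(t) = 2048*e^(6*t)/3 + 200000*e^(5*t)/243 + 81920*e^(4*t)/243 + 160*e^(3*t)/3 + 640*e^(2*t)/243 + 4*e^(t)/243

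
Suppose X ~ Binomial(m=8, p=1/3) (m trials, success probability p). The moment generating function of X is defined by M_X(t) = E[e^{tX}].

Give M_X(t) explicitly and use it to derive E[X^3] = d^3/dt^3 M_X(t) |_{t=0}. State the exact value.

M_X(t) = (e^(t)/3 + 2/3)^8
M′(t) = 8*e^(8*t)/6561 + 112*e^(7*t)/6561 + 224*e^(6*t)/2187 + 2240*e^(5*t)/6561 + 4480*e^(4*t)/6561 + 1792*e^(3*t)/2187 + 3584*e^(2*t)/6561 + 1024*e^(t)/6561
M′′(t) = 64*e^(8*t)/6561 + 784*e^(7*t)/6561 + 448*e^(6*t)/729 + 11200*e^(5*t)/6561 + 17920*e^(4*t)/6561 + 1792*e^(3*t)/729 + 7168*e^(2*t)/6561 + 1024*e^(t)/6561
M′′′(t) = 512*e^(8*t)/6561 + 5488*e^(7*t)/6561 + 896*e^(6*t)/243 + 56000*e^(5*t)/6561 + 71680*e^(4*t)/6561 + 1792*e^(3*t)/243 + 14336*e^(2*t)/6561 + 1024*e^(t)/6561

E[X^3] = M′′′(0) = 304/9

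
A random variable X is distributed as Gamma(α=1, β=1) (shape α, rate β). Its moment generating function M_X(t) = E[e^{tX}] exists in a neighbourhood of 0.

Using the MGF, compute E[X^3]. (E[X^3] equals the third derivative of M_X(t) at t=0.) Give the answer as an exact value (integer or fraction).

M_X(t) = 1/(1 - t)
dM/dt = 1/(t^2 - 2*t + 1)
d^2M/dt^2 = -2/(t^3 - 3*t^2 + 3*t - 1)
d^3M/dt^3 = 6/(t^4 - 4*t^3 + 6*t^2 - 4*t + 1)

E[X^3] = d^3M/dt^3 |_{t=0} = 6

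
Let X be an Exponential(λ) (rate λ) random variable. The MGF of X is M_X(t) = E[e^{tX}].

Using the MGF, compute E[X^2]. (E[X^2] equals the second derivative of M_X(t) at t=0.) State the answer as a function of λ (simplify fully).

M_X(t) = λ/(λ - t)
D^2[M](t) = -2*λ/(-λ^3 + 3*λ^2*t - 3*λ*t^2 + t^3)

E[X^2] = D^2[M](0) = 2/λ^2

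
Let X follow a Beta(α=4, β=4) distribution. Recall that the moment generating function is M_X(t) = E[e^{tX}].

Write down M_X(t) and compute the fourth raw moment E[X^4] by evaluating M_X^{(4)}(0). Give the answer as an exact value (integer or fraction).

M_X(t) = ₁F₁(4; 8; t)
dM/dt = ₁F₁(5; 9; t)/2
d^2M/dt^2 = 5*₁F₁(6; 10; t)/18
d^3M/dt^3 = ₁F₁(7; 11; t)/6
d^4M/dt^4 = 7*₁F₁(8; 12; t)/66

E[X^4] = d^4M/dt^4 |_{t=0} = 7/66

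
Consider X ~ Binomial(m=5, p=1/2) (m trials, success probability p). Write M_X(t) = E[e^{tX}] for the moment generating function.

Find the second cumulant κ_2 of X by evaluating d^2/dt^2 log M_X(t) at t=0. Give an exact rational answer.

M_X(t) = (e^(t)/2 + 1/2)^5
K_X(t) = log M_X(t) = 5*log(e^(t)/2 + 1/2)
K′(t) = 5*e^(t)/(e^(t) + 1)
K′′(t) = 5*e^(t)/(e^(2*t) + 2*e^(t) + 1)

κ_2 = K′′(0) = 5/4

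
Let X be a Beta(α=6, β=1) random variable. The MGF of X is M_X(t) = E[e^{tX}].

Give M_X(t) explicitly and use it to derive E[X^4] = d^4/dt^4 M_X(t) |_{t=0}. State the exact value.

M_X(t) = ₁F₁(6; 7; t)
M′(t) = 6*₁F₁(7; 8; t)/7
M′′(t) = 3*₁F₁(8; 9; t)/4
M′′′(t) = 2*₁F₁(9; 10; t)/3
M′′′′(t) = 3*₁F₁(10; 11; t)/5

E[X^4] = M′′′′(0) = 3/5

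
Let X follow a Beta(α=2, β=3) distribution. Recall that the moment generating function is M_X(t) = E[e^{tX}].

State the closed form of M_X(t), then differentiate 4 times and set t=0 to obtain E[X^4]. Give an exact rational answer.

M_X(t) = ₁F₁(2; 5; t)
M′(t) = 2*₁F₁(3; 6; t)/5
M′′(t) = ₁F₁(4; 7; t)/5
M′′′(t) = 4*₁F₁(5; 8; t)/35
M′′′′(t) = ₁F₁(6; 9; t)/14

E[X^4] = M′′′′(0) = 1/14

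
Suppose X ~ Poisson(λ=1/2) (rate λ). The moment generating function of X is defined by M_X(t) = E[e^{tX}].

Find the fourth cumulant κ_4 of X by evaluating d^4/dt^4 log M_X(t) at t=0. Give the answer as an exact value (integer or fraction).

M_X(t) = e^(e^(t)/2 - 1/2)
K_X(t) = log M_X(t) = e^(t)/2 - 1/2
K^(4)(t) = e^(t)/2

κ_4 = K^(4)(0) = 1/2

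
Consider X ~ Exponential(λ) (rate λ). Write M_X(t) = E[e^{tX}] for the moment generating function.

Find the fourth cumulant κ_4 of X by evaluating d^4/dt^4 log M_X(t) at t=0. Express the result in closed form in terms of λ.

M_X(t) = λ/(λ - t)
K_X(t) = log M_X(t) = log(λ) - log(λ - t)
D^4[K](t) = 6/(λ^4 - 4*λ^3*t + 6*λ^2*t^2 - 4*λ*t^3 + t^4)

κ_4 = D^4[K](0) = 6/λ^4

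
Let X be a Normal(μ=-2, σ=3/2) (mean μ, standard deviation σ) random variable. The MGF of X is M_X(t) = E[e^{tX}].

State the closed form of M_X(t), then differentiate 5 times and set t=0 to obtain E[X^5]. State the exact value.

M_X(t) = e^(9*t^2/8 - 2*t)
dM/dt = 9*t*e^(-2*t)*e^(9*t^2/8)/4 - 2*e^(-2*t)*e^(9*t^2/8)
d^2M/dt^2 = (81*t^2*e^(9*t^2/8) - 144*t*e^(9*t^2/8) + 100*e^(9*t^2/8))*e^(-2*t)/16
d^3M/dt^3 = (729*t^3*e^(9*t^2/8) - 1944*t^2*e^(9*t^2/8) + 2700*t*e^(9*t^2/8) - 1376*e^(9*t^2/8))*e^(-2*t)/64
d^4M/dt^4 = (6561*t^4*e^(9*t^2/8) - 23328*t^3*e^(9*t^2/8) + 48600*t^2*e^(9*t^2/8) - 49536*t*e^(9*t^2/8) + 21808*e^(9*t^2/8))*e^(-2*t)/256
d^5M/dt^5 = (59049*t^5*e^(9*t^2/8) - 262440*t^4*e^(9*t^2/8) + 729000*t^3*e^(9*t^2/8) - 1114560*t^2*e^(9*t^2/8) + 981360*t*e^(9*t^2/8) - 372608*e^(9*t^2/8))*e^(-2*t)/1024

E[X^5] = d^5M/dt^5 |_{t=0} = -2911/8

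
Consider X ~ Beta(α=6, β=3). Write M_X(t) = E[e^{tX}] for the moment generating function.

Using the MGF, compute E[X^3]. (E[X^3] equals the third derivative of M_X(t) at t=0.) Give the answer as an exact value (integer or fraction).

M_X(t) = ₁F₁(6; 9; t)
dM/dt = 2*₁F₁(7; 10; t)/3
d^2M/dt^2 = 7*₁F₁(8; 11; t)/15
d^3M/dt^3 = 56*₁F₁(9; 12; t)/165

E[X^3] = d^3M/dt^3 |_{t=0} = 56/165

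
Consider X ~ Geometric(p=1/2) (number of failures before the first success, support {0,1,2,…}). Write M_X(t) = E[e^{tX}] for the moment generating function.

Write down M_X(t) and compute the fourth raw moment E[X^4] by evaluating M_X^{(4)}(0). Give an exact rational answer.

M_X(t) = 1/(2*(1 - e^(t)/2))
M′(t) = e^(t)/(e^(2*t) - 4*e^(t) + 4)
M′′(t) = (-e^(2*t) - 2*e^(t))/(e^(3*t) - 6*e^(2*t) + 12*e^(t) - 8)
M′′′(t) = (e^(3*t) + 8*e^(2*t) + 4*e^(t))/(e^(4*t) - 8*e^(3*t) + 24*e^(2*t) - 32*e^(t) + 16)
M′′′′(t) = (-e^(4*t) - 22*e^(3*t) - 44*e^(2*t) - 8*e^(t))/(e^(5*t) - 10*e^(4*t) + 40*e^(3*t) - 80*e^(2*t) + 80*e^(t) - 32)

E[X^4] = M′′′′(0) = 75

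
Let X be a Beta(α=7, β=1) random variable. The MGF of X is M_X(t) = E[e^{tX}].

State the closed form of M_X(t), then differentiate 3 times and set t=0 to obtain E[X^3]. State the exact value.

M_X(t) = ₁F₁(7; 8; t)
D^3[M](t) = 7*₁F₁(10; 11; t)/10

E[X^3] = D^3[M](0) = 7/10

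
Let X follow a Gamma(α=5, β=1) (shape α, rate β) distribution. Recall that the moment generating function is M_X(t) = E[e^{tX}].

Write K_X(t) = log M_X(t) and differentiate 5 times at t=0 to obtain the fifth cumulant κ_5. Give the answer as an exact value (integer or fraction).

κ_5 = K^(5)(0) = 120

M_X(t) = (1 - t)^(-5)
K_X(t) = log M_X(t) = -5*log(1 - t)
K^(5)(t) = -120/(t^5 - 5*t^4 + 10*t^3 - 10*t^2 + 5*t - 1)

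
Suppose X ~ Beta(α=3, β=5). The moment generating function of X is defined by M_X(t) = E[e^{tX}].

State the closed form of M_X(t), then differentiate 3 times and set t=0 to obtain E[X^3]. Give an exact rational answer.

M_X(t) = ₁F₁(3; 8; t)
M^(3)(t) = ₁F₁(6; 11; t)/12

E[X^3] = M^(3)(0) = 1/12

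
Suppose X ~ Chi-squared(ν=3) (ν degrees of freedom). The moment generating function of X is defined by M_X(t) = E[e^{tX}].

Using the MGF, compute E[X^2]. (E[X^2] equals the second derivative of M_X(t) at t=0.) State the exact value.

M_X(t) = (1 - 2*t)^(-3/2)
M^(2)(t) = -15/(8*t^3*√(1 - 2*t) - 12*t^2*√(1 - 2*t) + 6*t*√(1 - 2*t) - √(1 - 2*t))

E[X^2] = M^(2)(0) = 15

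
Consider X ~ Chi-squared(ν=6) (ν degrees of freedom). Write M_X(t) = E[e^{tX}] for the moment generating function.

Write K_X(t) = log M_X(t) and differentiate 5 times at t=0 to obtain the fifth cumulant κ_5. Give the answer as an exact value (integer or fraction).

M_X(t) = (1 - 2*t)^(-3)
K_X(t) = log M_X(t) = -3*log(1 - 2*t)
K^(5)(t) = -2304/(32*t^5 - 80*t^4 + 80*t^3 - 40*t^2 + 10*t - 1)

κ_5 = K^(5)(0) = 2304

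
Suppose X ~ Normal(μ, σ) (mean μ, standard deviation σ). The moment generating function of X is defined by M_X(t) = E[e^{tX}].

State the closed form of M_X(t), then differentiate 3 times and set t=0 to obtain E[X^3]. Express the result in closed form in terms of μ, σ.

E[X^3] = M′′′(0) = μ*(μ^2 + 3*σ^2)

M_X(t) = e^(μ*t + σ^2*t^2/2)
M′(t) = μ*e^(μ*t)*e^(σ^2*t^2/2) + σ^2*t*e^(μ*t)*e^(σ^2*t^2/2)
M′′(t) = μ^2*e^(μ*t)*e^(σ^2*t^2/2) + 2*μ*σ^2*t*e^(μ*t)*e^(σ^2*t^2/2) + σ^4*t^2*e^(μ*t)*e^(σ^2*t^2/2) + σ^2*e^(μ*t)*e^(σ^2*t^2/2)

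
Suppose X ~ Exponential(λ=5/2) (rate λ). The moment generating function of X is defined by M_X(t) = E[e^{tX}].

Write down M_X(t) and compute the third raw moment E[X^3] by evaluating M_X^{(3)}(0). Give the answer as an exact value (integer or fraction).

E[X^3] = M′′′(0) = 48/125

M_X(t) = 5/(2*(5/2 - t))
M′(t) = 10/(4*t^2 - 20*t + 25)
M′′(t) = -40/(8*t^3 - 60*t^2 + 150*t - 125)
M′′′(t) = 240/(16*t^4 - 160*t^3 + 600*t^2 - 1000*t + 625)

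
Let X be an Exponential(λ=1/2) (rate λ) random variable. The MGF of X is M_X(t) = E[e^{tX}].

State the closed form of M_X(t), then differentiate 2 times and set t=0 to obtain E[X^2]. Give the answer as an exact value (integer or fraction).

M_X(t) = 1/(2*(1/2 - t))
M^(2)(t) = -8/(8*t^3 - 12*t^2 + 6*t - 1)

E[X^2] = M^(2)(0) = 8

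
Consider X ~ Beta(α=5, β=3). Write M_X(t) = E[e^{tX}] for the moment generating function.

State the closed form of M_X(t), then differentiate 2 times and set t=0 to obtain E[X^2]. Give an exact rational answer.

M_X(t) = ₁F₁(5; 8; t)
M^(2)(t) = 5*₁F₁(7; 10; t)/12

E[X^2] = M^(2)(0) = 5/12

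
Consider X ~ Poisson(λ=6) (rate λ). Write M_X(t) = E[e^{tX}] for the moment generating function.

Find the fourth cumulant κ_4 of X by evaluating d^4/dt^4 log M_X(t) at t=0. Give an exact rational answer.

M_X(t) = e^(6*e^(t) - 6)
K_X(t) = log M_X(t) = 6*e^(t) - 6
K^(4)(t) = 6*e^(t)

κ_4 = K^(4)(0) = 6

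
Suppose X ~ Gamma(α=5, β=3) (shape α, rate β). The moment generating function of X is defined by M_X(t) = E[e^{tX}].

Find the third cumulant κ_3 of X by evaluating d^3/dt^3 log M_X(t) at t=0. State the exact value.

M_X(t) = 243/(3 - t)^5
K_X(t) = log M_X(t) = -5*log(3 - t) + 5*log(3)
K′(t) = -5/(t - 3)
K′′(t) = 5/(t^2 - 6*t + 9)
K′′′(t) = -10/(t^3 - 9*t^2 + 27*t - 27)

κ_3 = K′′′(0) = 10/27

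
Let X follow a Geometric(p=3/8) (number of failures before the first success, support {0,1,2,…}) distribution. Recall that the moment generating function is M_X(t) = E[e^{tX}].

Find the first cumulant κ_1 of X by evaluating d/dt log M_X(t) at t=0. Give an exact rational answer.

κ_1 = K^(1)(0) = 5/3

M_X(t) = 3/(8*(1 - 5*e^(t)/8))
K_X(t) = log M_X(t) = -log(1 - 5*e^(t)/8) - 3*log(2) + log(3)
K^(1)(t) = -5*e^(t)/(5*e^(t) - 8)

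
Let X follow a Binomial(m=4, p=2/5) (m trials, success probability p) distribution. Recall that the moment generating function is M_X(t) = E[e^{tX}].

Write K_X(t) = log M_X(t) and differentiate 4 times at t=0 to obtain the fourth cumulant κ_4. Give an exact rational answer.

M_X(t) = (2*e^(t)/5 + 3/5)^4
K_X(t) = log M_X(t) = 4*log(2*e^(t)/5 + 3/5)
K^(4)(t) = (96*e^(3*t) - 576*e^(2*t) + 216*e^(t))/(16*e^(4*t) + 96*e^(3*t) + 216*e^(2*t) + 216*e^(t) + 81)

κ_4 = K^(4)(0) = -264/625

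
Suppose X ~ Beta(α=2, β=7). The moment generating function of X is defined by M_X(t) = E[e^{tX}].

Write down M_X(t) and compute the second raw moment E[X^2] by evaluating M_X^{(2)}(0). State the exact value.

M_X(t) = ₁F₁(2; 9; t)
dM/dt = 2*₁F₁(3; 10; t)/9
d^2M/dt^2 = ₁F₁(4; 11; t)/15

E[X^2] = d^2M/dt^2 |_{t=0} = 1/15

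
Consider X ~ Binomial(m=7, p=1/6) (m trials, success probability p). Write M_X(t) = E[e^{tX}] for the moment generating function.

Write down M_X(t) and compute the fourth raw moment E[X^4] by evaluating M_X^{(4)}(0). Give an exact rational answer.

E[X^4] = M^(4)(0) = 427/27

M_X(t) = (e^(t)/6 + 5/6)^7
M^(4)(t) = 2401*e^(7*t)/279936 + 35*e^(6*t)/216 + 109375*e^(5*t)/93312 + 8750*e^(4*t)/2187 + 21875*e^(3*t)/3456 + 21875*e^(2*t)/5832 + 109375*e^(t)/279936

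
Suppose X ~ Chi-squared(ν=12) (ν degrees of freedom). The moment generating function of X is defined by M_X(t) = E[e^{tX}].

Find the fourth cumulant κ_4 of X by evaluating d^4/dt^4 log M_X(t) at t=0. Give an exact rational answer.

κ_4 = K^(4)(0) = 576

M_X(t) = (1 - 2*t)^(-6)
K_X(t) = log M_X(t) = -6*log(1 - 2*t)
K^(4)(t) = 576/(16*t^4 - 32*t^3 + 24*t^2 - 8*t + 1)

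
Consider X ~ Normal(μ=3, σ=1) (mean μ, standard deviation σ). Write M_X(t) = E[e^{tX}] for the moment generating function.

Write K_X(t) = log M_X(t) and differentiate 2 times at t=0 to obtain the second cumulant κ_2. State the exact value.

M_X(t) = e^(t^2/2 + 3*t)
K_X(t) = log M_X(t) = t^2/2 + 3*t
K^(2)(t) = 1

κ_2 = K^(2)(0) = 1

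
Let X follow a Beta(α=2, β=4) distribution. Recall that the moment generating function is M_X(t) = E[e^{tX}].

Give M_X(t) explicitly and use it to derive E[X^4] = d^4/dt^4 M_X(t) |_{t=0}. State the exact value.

E[X^4] = d^4M/dt^4 |_{t=0} = 5/126

M_X(t) = ₁F₁(2; 6; t)
dM/dt = ₁F₁(3; 7; t)/3
d^2M/dt^2 = ₁F₁(4; 8; t)/7
d^3M/dt^3 = ₁F₁(5; 9; t)/14
d^4M/dt^4 = 5*₁F₁(6; 10; t)/126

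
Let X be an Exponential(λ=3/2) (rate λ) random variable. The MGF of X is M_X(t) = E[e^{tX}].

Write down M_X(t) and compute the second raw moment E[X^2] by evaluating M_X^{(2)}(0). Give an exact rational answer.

M_X(t) = 3/(2*(3/2 - t))
M^(2)(t) = -24/(8*t^3 - 36*t^2 + 54*t - 27)

E[X^2] = M^(2)(0) = 8/9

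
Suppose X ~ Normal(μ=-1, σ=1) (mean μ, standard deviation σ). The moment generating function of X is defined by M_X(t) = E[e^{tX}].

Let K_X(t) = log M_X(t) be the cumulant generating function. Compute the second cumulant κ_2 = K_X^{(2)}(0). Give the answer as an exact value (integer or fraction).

M_X(t) = e^(t^2/2 - t)
K_X(t) = log M_X(t) = t^2/2 - t
K^(2)(t) = 1

κ_2 = K^(2)(0) = 1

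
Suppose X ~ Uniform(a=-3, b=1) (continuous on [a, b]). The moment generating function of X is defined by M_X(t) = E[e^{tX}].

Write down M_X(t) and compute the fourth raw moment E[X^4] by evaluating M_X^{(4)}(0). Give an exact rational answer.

M_X(t) = (e^(t) - e^(-3*t))/(4*t)
M^(4)(t) = (t^4*e^(4*t) - 81*t^4 - 4*t^3*e^(4*t) - 108*t^3 + 12*t^2*e^(4*t) - 108*t^2 - 24*t*e^(4*t) - 72*t + 24*e^(4*t) - 24)*e^(-3*t)/(4*t^5)

E[X^4] = M^(4)(0) = 61/5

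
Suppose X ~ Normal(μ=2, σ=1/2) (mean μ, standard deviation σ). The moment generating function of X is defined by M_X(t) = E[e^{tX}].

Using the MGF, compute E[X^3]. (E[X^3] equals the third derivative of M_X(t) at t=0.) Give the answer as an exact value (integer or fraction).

M_X(t) = e^(t^2/8 + 2*t)
M^(3)(t) = t^3*e^(2*t)*e^(t^2/8)/64 + 3*t^2*e^(2*t)*e^(t^2/8)/8 + 51*t*e^(2*t)*e^(t^2/8)/16 + 19*e^(2*t)*e^(t^2/8)/2

E[X^3] = M^(3)(0) = 19/2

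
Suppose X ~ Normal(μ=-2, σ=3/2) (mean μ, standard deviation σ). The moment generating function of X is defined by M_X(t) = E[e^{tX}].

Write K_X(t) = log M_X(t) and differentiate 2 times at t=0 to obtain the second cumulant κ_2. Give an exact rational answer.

κ_2 = K′′(0) = 9/4

M_X(t) = e^(9*t^2/8 - 2*t)
K_X(t) = log M_X(t) = 9*t^2/8 - 2*t
K′(t) = 9*t/4 - 2
K′′(t) = 9/4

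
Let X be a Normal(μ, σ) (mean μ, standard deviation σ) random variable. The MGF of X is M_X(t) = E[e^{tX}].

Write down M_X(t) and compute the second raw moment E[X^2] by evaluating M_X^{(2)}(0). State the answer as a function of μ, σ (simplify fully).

E[X^2] = M′′(0) = μ^2 + σ^2

M_X(t) = e^(μ*t + σ^2*t^2/2)
M′(t) = μ*e^(μ*t)*e^(σ^2*t^2/2) + σ^2*t*e^(μ*t)*e^(σ^2*t^2/2)
M′′(t) = μ^2*e^(μ*t)*e^(σ^2*t^2/2) + 2*μ*σ^2*t*e^(μ*t)*e^(σ^2*t^2/2) + σ^4*t^2*e^(μ*t)*e^(σ^2*t^2/2) + σ^2*e^(μ*t)*e^(σ^2*t^2/2)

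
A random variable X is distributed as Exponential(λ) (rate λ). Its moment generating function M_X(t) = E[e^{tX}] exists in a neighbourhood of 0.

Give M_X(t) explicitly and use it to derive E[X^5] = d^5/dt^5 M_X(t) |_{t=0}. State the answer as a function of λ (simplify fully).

M_X(t) = λ/(λ - t)
M′(t) = λ/(λ^2 - 2*λ*t + t^2)
M′′(t) = -2*λ/(-λ^3 + 3*λ^2*t - 3*λ*t^2 + t^3)
M′′′(t) = 6*λ/(λ^4 - 4*λ^3*t + 6*λ^2*t^2 - 4*λ*t^3 + t^4)
M′′′′(t) = -24*λ/(-λ^5 + 5*λ^4*t - 10*λ^3*t^2 + 10*λ^2*t^3 - 5*λ*t^4 + t^5)
M′′′′′(t) = 120*λ/(λ^6 - 6*λ^5*t + 15*λ^4*t^2 - 20*λ^3*t^3 + 15*λ^2*t^4 - 6*λ*t^5 + t^6)

E[X^5] = M′′′′′(0) = 120/λ^5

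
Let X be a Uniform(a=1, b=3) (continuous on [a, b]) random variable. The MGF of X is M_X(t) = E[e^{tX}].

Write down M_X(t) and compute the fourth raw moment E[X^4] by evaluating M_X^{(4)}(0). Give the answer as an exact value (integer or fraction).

E[X^4] = M^(4)(0) = 121/5

M_X(t) = (e^(3*t) - e^(t))/(2*t)
M^(4)(t) = (81*t^4*e^(3*t) - t^4*e^(t) - 108*t^3*e^(3*t) + 4*t^3*e^(t) + 108*t^2*e^(3*t) - 12*t^2*e^(t) - 72*t*e^(3*t) + 24*t*e^(t) + 24*e^(3*t) - 24*e^(t))/(2*t^5)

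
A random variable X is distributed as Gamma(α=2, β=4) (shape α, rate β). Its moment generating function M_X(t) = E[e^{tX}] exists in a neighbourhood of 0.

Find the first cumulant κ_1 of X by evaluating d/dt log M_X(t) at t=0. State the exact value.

M_X(t) = 16/(4 - t)^2
K_X(t) = log M_X(t) = -2*log(4 - t) + 4*log(2)
dK/dt = -2/(t - 4)

κ_1 = dK/dt |_{t=0} = 1/2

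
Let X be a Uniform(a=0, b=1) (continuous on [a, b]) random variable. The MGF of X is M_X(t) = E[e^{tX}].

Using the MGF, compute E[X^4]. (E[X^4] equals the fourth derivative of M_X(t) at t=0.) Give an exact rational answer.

E[X^4] = d^4M/dt^4 |_{t=0} = 1/5

M_X(t) = (e^(t) - 1)/t
dM/dt = (t*e^(t) - e^(t) + 1)/t^2
d^2M/dt^2 = (t^2*e^(t) - 2*t*e^(t) + 2*e^(t) - 2)/t^3
d^3M/dt^3 = (t^3*e^(t) - 3*t^2*e^(t) + 6*t*e^(t) - 6*e^(t) + 6)/t^4
d^4M/dt^4 = (t^4*e^(t) - 4*t^3*e^(t) + 12*t^2*e^(t) - 24*t*e^(t) + 24*e^(t) - 24)/t^5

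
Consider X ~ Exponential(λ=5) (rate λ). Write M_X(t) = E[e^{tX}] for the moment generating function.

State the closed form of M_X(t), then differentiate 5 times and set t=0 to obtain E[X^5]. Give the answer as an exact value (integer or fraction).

E[X^5] = d^5M/dt^5 |_{t=0} = 24/625

M_X(t) = 5/(5 - t)
dM/dt = 5/(t^2 - 10*t + 25)
d^2M/dt^2 = -10/(t^3 - 15*t^2 + 75*t - 125)
d^3M/dt^3 = 30/(t^4 - 20*t^3 + 150*t^2 - 500*t + 625)
d^4M/dt^4 = -120/(t^5 - 25*t^4 + 250*t^3 - 1250*t^2 + 3125*t - 3125)
d^5M/dt^5 = 600/(t^6 - 30*t^5 + 375*t^4 - 2500*t^3 + 9375*t^2 - 18750*t + 15625)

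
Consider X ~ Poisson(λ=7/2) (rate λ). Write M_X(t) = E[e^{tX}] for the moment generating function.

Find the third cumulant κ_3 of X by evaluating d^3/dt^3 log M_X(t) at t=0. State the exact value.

κ_3 = K^(3)(0) = 7/2

M_X(t) = e^(7*e^(t)/2 - 7/2)
K_X(t) = log M_X(t) = 7*e^(t)/2 - 7/2
K^(3)(t) = 7*e^(t)/2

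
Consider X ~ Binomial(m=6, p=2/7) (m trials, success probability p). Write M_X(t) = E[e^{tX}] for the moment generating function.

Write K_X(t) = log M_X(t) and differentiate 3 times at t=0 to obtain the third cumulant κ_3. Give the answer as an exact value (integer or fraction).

M_X(t) = (2*e^(t)/7 + 5/7)^6
K_X(t) = log M_X(t) = 6*log(2*e^(t)/7 + 5/7)
dK/dt = 12*e^(t)/(2*e^(t) + 5)
d^2K/dt^2 = 60*e^(t)/(4*e^(2*t) + 20*e^(t) + 25)
d^3K/dt^3 = (-120*e^(2*t) + 300*e^(t))/(8*e^(3*t) + 60*e^(2*t) + 150*e^(t) + 125)

κ_3 = d^3K/dt^3 |_{t=0} = 180/343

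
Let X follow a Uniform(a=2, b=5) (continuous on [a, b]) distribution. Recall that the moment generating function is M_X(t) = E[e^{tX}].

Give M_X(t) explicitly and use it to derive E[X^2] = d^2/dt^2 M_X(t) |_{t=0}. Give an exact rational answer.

E[X^2] = M^(2)(0) = 13

M_X(t) = (e^(5*t) - e^(2*t))/(3*t)
M^(2)(t) = (25*t^2*e^(5*t) - 4*t^2*e^(2*t) - 10*t*e^(5*t) + 4*t*e^(2*t) + 2*e^(5*t) - 2*e^(2*t))/(3*t^3)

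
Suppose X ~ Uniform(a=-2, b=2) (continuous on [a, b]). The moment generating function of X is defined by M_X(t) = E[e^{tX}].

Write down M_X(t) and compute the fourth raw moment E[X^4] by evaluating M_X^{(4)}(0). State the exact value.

E[X^4] = M^(4)(0) = 16/5

M_X(t) = (e^(2*t) - e^(-2*t))/(4*t)
M^(4)(t) = (4*t^4*e^(4*t) - 4*t^4 - 8*t^3*e^(4*t) - 8*t^3 + 12*t^2*e^(4*t) - 12*t^2 - 12*t*e^(4*t) - 12*t + 6*e^(4*t) - 6)*e^(-2*t)/t^5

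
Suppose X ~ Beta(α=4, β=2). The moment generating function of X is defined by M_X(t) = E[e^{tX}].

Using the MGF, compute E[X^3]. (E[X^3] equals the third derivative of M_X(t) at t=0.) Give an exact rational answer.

E[X^3] = M^(3)(0) = 5/14

M_X(t) = ₁F₁(4; 6; t)
M^(3)(t) = 5*₁F₁(7; 9; t)/14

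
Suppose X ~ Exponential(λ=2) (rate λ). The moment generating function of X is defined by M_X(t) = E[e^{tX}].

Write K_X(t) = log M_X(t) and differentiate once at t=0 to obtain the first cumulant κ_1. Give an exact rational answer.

κ_1 = D[K](0) = 1/2

M_X(t) = 2/(2 - t)
K_X(t) = log M_X(t) = -log(2 - t) + log(2)
D[K](t) = -1/(t - 2)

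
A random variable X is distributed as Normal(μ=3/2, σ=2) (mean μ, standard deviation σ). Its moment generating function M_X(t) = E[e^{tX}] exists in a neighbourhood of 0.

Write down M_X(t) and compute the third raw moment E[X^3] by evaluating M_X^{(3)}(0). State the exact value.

E[X^3] = d^3M/dt^3 |_{t=0} = 171/8

M_X(t) = e^(2*t^2 + 3*t/2)
dM/dt = 4*t*e^(3*t/2)*e^(2*t^2) + 3*e^(3*t/2)*e^(2*t^2)/2
d^2M/dt^2 = 16*t^2*e^(3*t/2)*e^(2*t^2) + 12*t*e^(3*t/2)*e^(2*t^2) + 25*e^(3*t/2)*e^(2*t^2)/4
d^3M/dt^3 = 64*t^3*e^(3*t/2)*e^(2*t^2) + 72*t^2*e^(3*t/2)*e^(2*t^2) + 75*t*e^(3*t/2)*e^(2*t^2) + 171*e^(3*t/2)*e^(2*t^2)/8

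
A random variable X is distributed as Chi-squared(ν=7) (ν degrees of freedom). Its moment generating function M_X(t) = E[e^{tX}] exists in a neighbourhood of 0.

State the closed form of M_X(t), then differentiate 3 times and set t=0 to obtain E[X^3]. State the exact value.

E[X^3] = M′′′(0) = 693

M_X(t) = (1 - 2*t)^(-7/2)
M′(t) = 7/(16*t^4*√(1 - 2*t) - 32*t^3*√(1 - 2*t) + 24*t^2*√(1 - 2*t) - 8*t*√(1 - 2*t) + √(1 - 2*t))
M′′(t) = -63/(32*t^5*√(1 - 2*t) - 80*t^4*√(1 - 2*t) + 80*t^3*√(1 - 2*t) - 40*t^2*√(1 - 2*t) + 10*t*√(1 - 2*t) - √(1 - 2*t))
M′′′(t) = 693/(64*t^6*√(1 - 2*t) - 192*t^5*√(1 - 2*t) + 240*t^4*√(1 - 2*t) - 160*t^3*√(1 - 2*t) + 60*t^2*√(1 - 2*t) - 12*t*√(1 - 2*t) + √(1 - 2*t))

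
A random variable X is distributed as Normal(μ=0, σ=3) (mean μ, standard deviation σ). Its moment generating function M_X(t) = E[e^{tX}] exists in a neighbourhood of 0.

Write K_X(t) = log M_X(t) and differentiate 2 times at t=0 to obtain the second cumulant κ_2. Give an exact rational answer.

M_X(t) = e^(9*t^2/2)
K_X(t) = log M_X(t) = 9*t^2/2
dK/dt = 9*t
d^2K/dt^2 = 9

κ_2 = d^2K/dt^2 |_{t=0} = 9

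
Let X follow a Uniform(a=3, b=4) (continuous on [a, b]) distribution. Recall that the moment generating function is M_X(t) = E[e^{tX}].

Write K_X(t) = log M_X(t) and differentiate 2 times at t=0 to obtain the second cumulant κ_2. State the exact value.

κ_2 = K′′(0) = 1/12

M_X(t) = (e^(4*t) - e^(3*t))/t
K_X(t) = log M_X(t) = -log(t) + log(e^(4*t) - e^(3*t))
K′(t) = (4*t*e^(t) - 3*t - e^(t) + 1)/(t*e^(t) - t)
K′′(t) = (-t^2*e^(t) + e^(2*t) - 2*e^(t) + 1)/(t^2*e^(2*t) - 2*t^2*e^(t) + t^2)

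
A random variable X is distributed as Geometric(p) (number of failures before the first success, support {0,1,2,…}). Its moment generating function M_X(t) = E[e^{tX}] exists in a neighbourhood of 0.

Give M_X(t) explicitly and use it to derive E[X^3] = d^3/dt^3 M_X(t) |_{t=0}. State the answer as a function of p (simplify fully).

E[X^3] = d^3M/dt^3 |_{t=0} = -1 + 7/p - 12/p^2 + 6/p^3

M_X(t) = p/(-(1 - p)*e^(t) + 1)
dM/dt = (-p^2*e^(t) + p*e^(t))/(p^2*e^(2*t) - 2*p*e^(2*t) + 2*p*e^(t) + e^(2*t) - 2*e^(t) + 1)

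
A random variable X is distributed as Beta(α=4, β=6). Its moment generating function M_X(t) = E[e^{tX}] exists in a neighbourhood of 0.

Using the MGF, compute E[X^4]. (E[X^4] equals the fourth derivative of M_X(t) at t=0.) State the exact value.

E[X^4] = M^(4)(0) = 7/143

M_X(t) = ₁F₁(4; 10; t)
M^(4)(t) = 7*₁F₁(8; 14; t)/143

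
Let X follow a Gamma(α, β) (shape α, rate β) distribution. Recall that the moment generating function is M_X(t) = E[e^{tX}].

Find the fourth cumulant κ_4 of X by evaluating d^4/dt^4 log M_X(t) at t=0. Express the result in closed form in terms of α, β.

M_X(t) = (β/(β - t))^α
K_X(t) = log M_X(t) = α*(log(β) - log(β - t))
D^4[K](t) = 6*α/(β^4 - 4*β^3*t + 6*β^2*t^2 - 4*β*t^3 + t^4)

κ_4 = D^4[K](0) = 6*α/β^4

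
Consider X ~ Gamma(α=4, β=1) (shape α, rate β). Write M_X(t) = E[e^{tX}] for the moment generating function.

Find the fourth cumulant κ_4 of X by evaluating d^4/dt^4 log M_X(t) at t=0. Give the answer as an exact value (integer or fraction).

κ_4 = d^4K/dt^4 |_{t=0} = 24

M_X(t) = (1 - t)^(-4)
K_X(t) = log M_X(t) = -4*log(1 - t)
dK/dt = -4/(t - 1)
d^2K/dt^2 = 4/(t^2 - 2*t + 1)
d^3K/dt^3 = -8/(t^3 - 3*t^2 + 3*t - 1)
d^4K/dt^4 = 24/(t^4 - 4*t^3 + 6*t^2 - 4*t + 1)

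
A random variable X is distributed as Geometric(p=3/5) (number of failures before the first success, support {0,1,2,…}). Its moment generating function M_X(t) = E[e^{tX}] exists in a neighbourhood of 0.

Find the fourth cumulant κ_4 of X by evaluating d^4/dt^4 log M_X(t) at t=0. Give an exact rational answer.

M_X(t) = 3/(5*(1 - 2*e^(t)/5))
K_X(t) = log M_X(t) = -log(1 - 2*e^(t)/5) - log(5) + log(3)
K^(4)(t) = (40*e^(3*t) + 400*e^(2*t) + 250*e^(t))/(16*e^(4*t) - 160*e^(3*t) + 600*e^(2*t) - 1000*e^(t) + 625)

κ_4 = K^(4)(0) = 230/27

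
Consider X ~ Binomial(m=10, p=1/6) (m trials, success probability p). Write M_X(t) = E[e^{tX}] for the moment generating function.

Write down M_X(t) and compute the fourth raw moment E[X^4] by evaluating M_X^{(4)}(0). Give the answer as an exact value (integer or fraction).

M_X(t) = (e^(t)/6 + 5/6)^10

E[X^4] = d^4M/dt^4 |_{t=0} = 775/18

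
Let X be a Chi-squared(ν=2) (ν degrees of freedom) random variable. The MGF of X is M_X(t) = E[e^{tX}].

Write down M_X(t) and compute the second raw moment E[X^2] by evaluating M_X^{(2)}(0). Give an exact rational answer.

E[X^2] = d^2M/dt^2 |_{t=0} = 8

M_X(t) = 1/(1 - 2*t)
dM/dt = 2/(4*t^2 - 4*t + 1)
d^2M/dt^2 = -8/(8*t^3 - 12*t^2 + 6*t - 1)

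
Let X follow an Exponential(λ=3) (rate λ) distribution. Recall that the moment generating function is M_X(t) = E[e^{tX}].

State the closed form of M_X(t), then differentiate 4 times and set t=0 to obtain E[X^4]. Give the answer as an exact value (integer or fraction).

M_X(t) = 3/(3 - t)
dM/dt = 3/(t^2 - 6*t + 9)
d^2M/dt^2 = -6/(t^3 - 9*t^2 + 27*t - 27)
d^3M/dt^3 = 18/(t^4 - 12*t^3 + 54*t^2 - 108*t + 81)
d^4M/dt^4 = -72/(t^5 - 15*t^4 + 90*t^3 - 270*t^2 + 405*t - 243)

E[X^4] = d^4M/dt^4 |_{t=0} = 8/27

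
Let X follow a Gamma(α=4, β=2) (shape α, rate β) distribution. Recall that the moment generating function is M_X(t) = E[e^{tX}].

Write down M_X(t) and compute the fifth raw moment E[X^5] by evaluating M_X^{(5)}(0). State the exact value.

M_X(t) = 16/(2 - t)^4
M′(t) = -64/(t^5 - 10*t^4 + 40*t^3 - 80*t^2 + 80*t - 32)
M′′(t) = 320/(t^6 - 12*t^5 + 60*t^4 - 160*t^3 + 240*t^2 - 192*t + 64)
M′′′(t) = -1920/(t^7 - 14*t^6 + 84*t^5 - 280*t^4 + 560*t^3 - 672*t^2 + 448*t - 128)
M′′′′(t) = 13440/(t^8 - 16*t^7 + 112*t^6 - 448*t^5 + 1120*t^4 - 1792*t^3 + 1792*t^2 - 1024*t + 256)
M′′′′′(t) = -107520/(t^9 - 18*t^8 + 144*t^7 - 672*t^6 + 2016*t^5 - 4032*t^4 + 5376*t^3 - 4608*t^2 + 2304*t - 512)

E[X^5] = M′′′′′(0) = 210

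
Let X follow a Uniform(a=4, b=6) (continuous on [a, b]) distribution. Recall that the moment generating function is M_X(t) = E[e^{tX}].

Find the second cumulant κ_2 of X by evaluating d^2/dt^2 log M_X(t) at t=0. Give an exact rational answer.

κ_2 = D^2[K](0) = 1/3

M_X(t) = (e^(6*t) - e^(4*t))/(2*t)
K_X(t) = log M_X(t) = -log(t) + log(e^(6*t) - e^(4*t)) - log(2)
D^2[K](t) = (-4*t^2*e^(2*t) + e^(4*t) - 2*e^(2*t) + 1)/(t^2*e^(4*t) - 2*t^2*e^(2*t) + t^2)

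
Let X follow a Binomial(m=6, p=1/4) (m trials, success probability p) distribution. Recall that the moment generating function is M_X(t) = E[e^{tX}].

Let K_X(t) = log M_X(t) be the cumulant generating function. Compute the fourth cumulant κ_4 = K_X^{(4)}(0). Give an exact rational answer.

κ_4 = D^4[K](0) = -9/64

M_X(t) = (e^(t)/4 + 3/4)^6
K_X(t) = log M_X(t) = 6*log(e^(t)/4 + 3/4)
D^4[K](t) = (18*e^(3*t) - 216*e^(2*t) + 162*e^(t))/(e^(4*t) + 12*e^(3*t) + 54*e^(2*t) + 108*e^(t) + 81)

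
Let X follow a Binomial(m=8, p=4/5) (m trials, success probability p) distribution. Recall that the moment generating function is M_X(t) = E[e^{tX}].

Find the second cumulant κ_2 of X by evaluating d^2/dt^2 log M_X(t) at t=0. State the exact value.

M_X(t) = (4*e^(t)/5 + 1/5)^8
K_X(t) = log M_X(t) = 8*log(4*e^(t)/5 + 1/5)
K^(2)(t) = 32*e^(t)/(16*e^(2*t) + 8*e^(t) + 1)

κ_2 = K^(2)(0) = 32/25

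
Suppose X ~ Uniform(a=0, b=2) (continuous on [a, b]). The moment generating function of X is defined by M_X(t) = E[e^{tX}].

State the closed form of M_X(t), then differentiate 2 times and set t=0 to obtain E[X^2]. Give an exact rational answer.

E[X^2] = D^2[M](0) = 4/3

M_X(t) = (e^(2*t) - 1)/(2*t)
D^2[M](t) = (2*t^2*e^(2*t) - 2*t*e^(2*t) + e^(2*t) - 1)/t^3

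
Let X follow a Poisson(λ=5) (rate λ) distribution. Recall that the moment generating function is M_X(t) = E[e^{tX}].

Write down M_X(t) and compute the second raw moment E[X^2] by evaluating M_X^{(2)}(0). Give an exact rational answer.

E[X^2] = D^2[M](0) = 30

M_X(t) = e^(5*e^(t) - 5)
D^2[M](t) = (25*e^(2*t)*e^(5*e^(t)) + 5*e^(t)*e^(5*e^(t)))*e^(-5)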